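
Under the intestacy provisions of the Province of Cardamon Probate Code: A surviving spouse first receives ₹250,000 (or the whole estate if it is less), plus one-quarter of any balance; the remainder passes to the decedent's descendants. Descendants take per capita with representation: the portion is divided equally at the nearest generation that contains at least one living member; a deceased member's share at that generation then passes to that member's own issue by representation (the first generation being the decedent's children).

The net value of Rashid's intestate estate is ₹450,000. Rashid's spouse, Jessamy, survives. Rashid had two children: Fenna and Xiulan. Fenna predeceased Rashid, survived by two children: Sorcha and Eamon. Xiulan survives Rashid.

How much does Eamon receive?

Jessamy first takes ₹250,000, leaving a balance of ₹200,000. Jessamy then takes one-quarter of the balance (₹50,000), for a total of ₹300,000. The remaining ₹150,000 passes to the descendants.
The descendants' portion (₹150,000) is divided into 2 shares of ₹75,000: Xiulan takes ₹75,000; Fenna's ₹75,000 share passes to Fenna's issue.
Fenna's share (₹75,000) is divided into 2 shares of ₹37,500: Sorcha and Eamon each take ₹37,500.

Eamon receives ₹37,500.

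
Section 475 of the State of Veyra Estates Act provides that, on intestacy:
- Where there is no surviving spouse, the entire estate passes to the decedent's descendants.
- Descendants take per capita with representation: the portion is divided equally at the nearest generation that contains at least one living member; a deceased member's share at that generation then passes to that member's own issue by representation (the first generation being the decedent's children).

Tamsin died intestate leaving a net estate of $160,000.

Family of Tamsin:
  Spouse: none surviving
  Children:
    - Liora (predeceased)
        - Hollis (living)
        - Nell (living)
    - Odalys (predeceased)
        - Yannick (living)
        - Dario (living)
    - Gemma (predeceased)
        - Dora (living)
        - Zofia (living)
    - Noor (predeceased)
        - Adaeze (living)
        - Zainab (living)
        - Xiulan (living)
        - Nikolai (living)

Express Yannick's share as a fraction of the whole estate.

Yannick receives 1/10 of the estate.

The entire $160,000 passes to the descendants.
No child survives, so the initial division is made at the grandchildren's generation.
That amount ($160,000) is divided into 10 shares of $16,000: Hollis, Nell, Yannick, Dario, Dora, Zofia, Adaeze, Zainab, Xiulan, and Nikolai each take $16,000.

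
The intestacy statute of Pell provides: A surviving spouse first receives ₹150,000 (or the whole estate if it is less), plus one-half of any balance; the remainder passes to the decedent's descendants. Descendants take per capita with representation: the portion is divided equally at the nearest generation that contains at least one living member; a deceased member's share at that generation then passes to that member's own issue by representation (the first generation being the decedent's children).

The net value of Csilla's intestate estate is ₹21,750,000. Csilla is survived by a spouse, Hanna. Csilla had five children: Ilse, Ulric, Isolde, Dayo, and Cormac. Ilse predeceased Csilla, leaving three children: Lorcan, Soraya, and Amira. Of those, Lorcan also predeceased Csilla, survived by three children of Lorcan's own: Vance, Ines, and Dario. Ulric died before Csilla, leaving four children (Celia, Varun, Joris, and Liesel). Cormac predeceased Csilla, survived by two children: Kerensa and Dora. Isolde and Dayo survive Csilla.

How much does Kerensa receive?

Kerensa receives ₹1,080,000.

Hanna first takes ₹150,000, leaving a balance of ₹21,600,000. Hanna then takes one-half of the balance (₹10,800,000), for a total of ₹10,950,000. The remaining ₹10,800,000 passes to the descendants.
The descendants' portion (₹10,800,000) is divided into 5 shares of ₹2,160,000: Isolde and Dayo each take ₹2,160,000; Ilse's ₹2,160,000 share passes to Ilse's issue; Ulric's ₹2,160,000 share passes to Ulric's issue; Cormac's ₹2,160,000 share passes to Cormac's issue.
Ilse's share (₹2,160,000) is divided into 3 shares of ₹720,000: Soraya and Amira each take ₹720,000; Lorcan's ₹720,000 share passes to Lorcan's issue.
Lorcan's share (₹720,000) is divided into 3 shares of ₹240,000: Vance, Ines, and Dario each take ₹240,000.
Ulric's share (₹2,160,000) is divided into 4 shares of ₹540,000: Celia, Varun, Joris, and Liesel each take ₹540,000.
Cormac's share (₹2,160,000) is divided into 2 shares of ₹1,080,000: Kerensa and Dora each take ₹1,080,000.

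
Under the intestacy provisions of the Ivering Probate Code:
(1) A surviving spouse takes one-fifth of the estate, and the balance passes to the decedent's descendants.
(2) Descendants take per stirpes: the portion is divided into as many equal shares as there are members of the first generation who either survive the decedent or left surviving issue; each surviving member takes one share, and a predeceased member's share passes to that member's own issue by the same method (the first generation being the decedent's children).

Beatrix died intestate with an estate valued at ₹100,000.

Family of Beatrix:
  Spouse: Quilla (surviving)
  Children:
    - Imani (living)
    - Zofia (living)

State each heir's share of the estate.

Quilla takes one-fifth of ₹100,000 = ₹20,000. The remaining ₹80,000 passes to the descendants.
The descendants' portion (₹80,000) is divided into 2 shares of ₹40,000: Imani and Zofia each take ₹40,000.

Quilla: ₹20,000; Imani: ₹40,000; Zofia: ₹40,000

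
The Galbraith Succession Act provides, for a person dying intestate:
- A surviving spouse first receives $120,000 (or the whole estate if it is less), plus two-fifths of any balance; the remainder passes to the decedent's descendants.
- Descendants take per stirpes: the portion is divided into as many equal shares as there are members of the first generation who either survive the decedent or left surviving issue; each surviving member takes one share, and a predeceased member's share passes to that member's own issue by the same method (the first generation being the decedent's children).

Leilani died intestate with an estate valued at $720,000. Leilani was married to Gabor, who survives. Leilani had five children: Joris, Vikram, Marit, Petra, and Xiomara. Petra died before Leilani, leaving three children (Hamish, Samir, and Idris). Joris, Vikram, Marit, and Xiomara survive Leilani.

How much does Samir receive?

Samir receives $24,000.

Gabor first takes $120,000, leaving a balance of $600,000. Gabor then takes two-fifths of the balance ($240,000), for a total of $360,000. The remaining $360,000 passes to the descendants.
The descendants' portion ($360,000) is divided into 5 shares of $72,000: Joris, Vikram, Marit, and Xiomara each take $72,000; Petra's $72,000 share passes to Petra's issue.
Petra's share ($72,000) is divided into 3 shares of $24,000: Hamish, Samir, and Idris each take $24,000.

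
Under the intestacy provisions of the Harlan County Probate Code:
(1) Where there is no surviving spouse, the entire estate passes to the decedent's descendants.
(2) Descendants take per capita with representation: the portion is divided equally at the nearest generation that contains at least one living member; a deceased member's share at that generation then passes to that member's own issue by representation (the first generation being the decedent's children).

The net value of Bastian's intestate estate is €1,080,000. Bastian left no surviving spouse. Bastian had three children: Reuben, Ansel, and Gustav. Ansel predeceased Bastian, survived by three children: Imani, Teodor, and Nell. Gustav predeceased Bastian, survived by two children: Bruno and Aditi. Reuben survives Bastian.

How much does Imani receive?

The entire €1,080,000 passes to the descendants.
That amount (€1,080,000) is divided into 3 shares of €360,000: Reuben takes €360,000; Ansel's €360,000 share passes to Ansel's issue; Gustav's €360,000 share passes to Gustav's issue.
Ansel's share (€360,000) is divided into 3 shares of €120,000: Imani, Teodor, and Nell each take €120,000.
Gustav's share (€360,000) is divided into 2 shares of €180,000: Bruno and Aditi each take €180,000.

Imani receives €120,000.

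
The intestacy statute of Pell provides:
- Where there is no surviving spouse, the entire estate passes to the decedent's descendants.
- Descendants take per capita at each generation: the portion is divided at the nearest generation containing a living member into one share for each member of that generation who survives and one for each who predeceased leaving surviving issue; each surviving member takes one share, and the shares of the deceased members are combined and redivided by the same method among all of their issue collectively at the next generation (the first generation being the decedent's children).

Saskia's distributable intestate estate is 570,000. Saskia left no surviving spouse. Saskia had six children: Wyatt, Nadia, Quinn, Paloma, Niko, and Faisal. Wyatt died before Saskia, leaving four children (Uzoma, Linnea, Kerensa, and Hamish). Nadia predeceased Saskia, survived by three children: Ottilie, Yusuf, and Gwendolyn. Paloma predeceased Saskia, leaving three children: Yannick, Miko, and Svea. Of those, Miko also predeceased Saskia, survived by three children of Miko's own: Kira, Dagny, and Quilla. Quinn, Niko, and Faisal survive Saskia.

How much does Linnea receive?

Linnea receives 28,500.

The entire 570,000 passes to the descendants.
That amount (570,000) is divided at the children's generation into 6 shares of 95,000. Quinn, Niko, and Faisal each take 95,000. The 3 shares of the deceased (Wyatt, Nadia, and Paloma) are combined into a pool of 285,000.
That pool (285,000) is divided at the grandchildren's generation into 10 shares of 28,500. Uzoma, Linnea, Kerensa, Hamish, Ottilie, Yusuf, Gwendolyn, Yannick, and Svea each take 28,500. The remaining share for the deceased Miko (28,500) is carried to the next generation.
That pool (28,500) is divided at the great-grandchildren's generation equally among Kira, Dagny, and Quilla: 9,500 each.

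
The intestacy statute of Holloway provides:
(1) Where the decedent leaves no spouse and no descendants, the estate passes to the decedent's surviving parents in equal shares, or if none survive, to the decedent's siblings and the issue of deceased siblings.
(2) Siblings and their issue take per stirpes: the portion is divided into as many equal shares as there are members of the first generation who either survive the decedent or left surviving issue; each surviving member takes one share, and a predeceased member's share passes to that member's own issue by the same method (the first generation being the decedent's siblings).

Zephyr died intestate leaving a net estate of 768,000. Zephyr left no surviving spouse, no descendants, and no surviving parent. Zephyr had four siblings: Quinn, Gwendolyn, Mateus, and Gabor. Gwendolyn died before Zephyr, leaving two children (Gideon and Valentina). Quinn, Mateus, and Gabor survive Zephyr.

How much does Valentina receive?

Valentina receives 96,000.

The entire 768,000 passes to the siblings and their issue.
That amount (768,000) is divided into 4 shares of 192,000: Quinn, Mateus, and Gabor each take 192,000; Gwendolyn's 192,000 share passes to Gwendolyn's issue.
Gwendolyn's share (192,000) is divided into 2 shares of 96,000: Gideon and Valentina each take 96,000.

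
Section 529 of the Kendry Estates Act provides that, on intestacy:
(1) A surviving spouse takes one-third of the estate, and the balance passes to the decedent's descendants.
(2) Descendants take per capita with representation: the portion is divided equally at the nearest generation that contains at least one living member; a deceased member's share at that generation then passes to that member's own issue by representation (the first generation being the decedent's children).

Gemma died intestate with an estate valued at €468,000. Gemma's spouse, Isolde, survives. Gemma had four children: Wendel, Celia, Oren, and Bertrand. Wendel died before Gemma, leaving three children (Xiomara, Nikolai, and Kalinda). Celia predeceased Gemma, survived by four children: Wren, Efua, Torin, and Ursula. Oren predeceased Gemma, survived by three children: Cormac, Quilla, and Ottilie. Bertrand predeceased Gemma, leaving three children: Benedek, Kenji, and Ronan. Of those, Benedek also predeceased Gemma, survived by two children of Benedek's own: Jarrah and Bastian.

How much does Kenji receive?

Isolde takes one-third of €468,000 = €156,000. The remaining €312,000 passes to the descendants.
No child survives, so the initial division is made at the grandchildren's generation.
The descendants' portion (€312,000) is divided into 13 shares of €24,000: Xiomara, Nikolai, Kalinda, Wren, Efua, Torin, Ursula, Cormac, Quilla, Ottilie, Kenji, and Ronan each take €24,000; Benedek's €24,000 share passes to Benedek's issue.
Benedek's share (€24,000) is divided into 2 shares of €12,000: Jarrah and Bastian each take €12,000.

Kenji receives €24,000.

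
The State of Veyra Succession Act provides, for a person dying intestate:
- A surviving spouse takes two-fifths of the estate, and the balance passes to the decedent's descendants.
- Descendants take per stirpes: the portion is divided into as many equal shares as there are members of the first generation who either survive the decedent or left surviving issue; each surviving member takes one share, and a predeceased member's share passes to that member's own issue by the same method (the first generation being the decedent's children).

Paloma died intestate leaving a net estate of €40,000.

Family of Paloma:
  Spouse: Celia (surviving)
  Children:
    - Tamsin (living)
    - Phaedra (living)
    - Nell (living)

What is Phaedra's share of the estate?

Celia takes two-fifths of €40,000 = €16,000. The remaining €24,000 passes to the descendants.
The descendants' portion (€24,000) is divided into 3 shares of €8,000: Tamsin, Phaedra, and Nell each take €8,000.

Phaedra receives €8,000.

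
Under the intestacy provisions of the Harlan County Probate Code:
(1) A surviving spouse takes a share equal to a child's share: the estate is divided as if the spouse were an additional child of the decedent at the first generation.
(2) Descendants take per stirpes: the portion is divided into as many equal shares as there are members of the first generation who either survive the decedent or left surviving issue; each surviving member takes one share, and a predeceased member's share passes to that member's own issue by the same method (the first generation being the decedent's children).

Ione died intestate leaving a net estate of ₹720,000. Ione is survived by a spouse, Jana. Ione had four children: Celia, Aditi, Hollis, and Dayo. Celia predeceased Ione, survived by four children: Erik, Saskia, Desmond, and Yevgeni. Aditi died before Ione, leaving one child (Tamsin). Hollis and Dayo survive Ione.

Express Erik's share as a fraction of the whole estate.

Erik receives 1/20 of the estate.

The spouse counts as an additional share at the children's level, so there are 5 primary shares of ₹144,000. Jana takes one such share (₹144,000).
The children's combined portion (₹576,000) is divided into 4 shares of ₹144,000: Hollis and Dayo each take ₹144,000; Celia's ₹144,000 share passes to Celia's issue; Aditi's ₹144,000 share passes to Aditi's issue.
Celia's share (₹144,000) is divided into 4 shares of ₹36,000: Erik, Saskia, Desmond, and Yevgeni each take ₹36,000.
Aditi's share (₹144,000) passes entirely to Tamsin.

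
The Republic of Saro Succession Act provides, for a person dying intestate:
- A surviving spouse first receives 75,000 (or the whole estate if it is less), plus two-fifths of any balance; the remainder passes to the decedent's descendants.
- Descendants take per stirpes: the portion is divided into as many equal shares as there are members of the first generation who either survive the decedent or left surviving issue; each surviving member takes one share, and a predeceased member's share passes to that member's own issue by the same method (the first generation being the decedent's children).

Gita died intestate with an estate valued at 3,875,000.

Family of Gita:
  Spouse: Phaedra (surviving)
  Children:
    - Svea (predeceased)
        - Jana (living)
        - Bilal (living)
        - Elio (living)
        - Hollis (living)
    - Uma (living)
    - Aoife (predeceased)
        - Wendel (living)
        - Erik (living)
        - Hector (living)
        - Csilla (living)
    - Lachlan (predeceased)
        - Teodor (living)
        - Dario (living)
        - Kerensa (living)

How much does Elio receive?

Elio receives 142,500.

Phaedra first takes 75,000, leaving a balance of 3,800,000. Phaedra then takes two-fifths of the balance (1,520,000), for a total of 1,595,000. The remaining 2,280,000 passes to the descendants.
The descendants' portion (2,280,000) is divided into 4 shares of 570,000: Uma takes 570,000; Svea's 570,000 share passes to Svea's issue; Aoife's 570,000 share passes to Aoife's issue; Lachlan's 570,000 share passes to Lachlan's issue.
Svea's share (570,000) is divided into 4 shares of 142,500: Jana, Bilal, Elio, and Hollis each take 142,500.
Aoife's share (570,000) is divided into 4 shares of 142,500: Wendel, Erik, Hector, and Csilla each take 142,500.
Lachlan's share (570,000) is divided into 3 shares of 190,000: Teodor, Dario, and Kerensa each take 190,000.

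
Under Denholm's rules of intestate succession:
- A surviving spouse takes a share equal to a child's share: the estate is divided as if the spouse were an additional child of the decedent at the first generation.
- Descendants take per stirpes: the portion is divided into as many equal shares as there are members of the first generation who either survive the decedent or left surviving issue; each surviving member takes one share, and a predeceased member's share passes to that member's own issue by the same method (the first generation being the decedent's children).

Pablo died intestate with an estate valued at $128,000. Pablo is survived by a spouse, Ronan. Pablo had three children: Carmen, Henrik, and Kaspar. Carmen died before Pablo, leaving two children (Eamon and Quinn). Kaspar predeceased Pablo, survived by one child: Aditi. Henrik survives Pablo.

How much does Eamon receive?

Eamon receives $16,000.

The spouse counts as an additional share at the children's level, so there are 4 primary shares of $32,000. Ronan takes one such share ($32,000).
The children's combined portion ($96,000) is divided into 3 shares of $32,000: Henrik takes $32,000; Carmen's $32,000 share passes to Carmen's issue; Kaspar's $32,000 share passes to Kaspar's issue.
Carmen's share ($32,000) is divided into 2 shares of $16,000: Eamon and Quinn each take $16,000.
Kaspar's share ($32,000) passes entirely to Aditi.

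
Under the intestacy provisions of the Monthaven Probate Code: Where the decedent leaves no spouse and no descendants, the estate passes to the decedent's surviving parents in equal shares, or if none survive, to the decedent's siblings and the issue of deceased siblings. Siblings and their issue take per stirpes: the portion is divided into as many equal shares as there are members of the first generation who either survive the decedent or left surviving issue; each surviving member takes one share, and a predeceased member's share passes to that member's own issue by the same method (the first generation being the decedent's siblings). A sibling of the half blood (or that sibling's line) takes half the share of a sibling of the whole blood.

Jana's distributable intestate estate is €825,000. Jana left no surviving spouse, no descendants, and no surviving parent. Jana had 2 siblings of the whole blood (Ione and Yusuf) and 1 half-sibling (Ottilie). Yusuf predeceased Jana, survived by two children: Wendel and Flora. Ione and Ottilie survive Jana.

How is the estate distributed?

Ione: €330,000; Wendel: €165,000; Flora: €165,000; Ottilie: €165,000

The entire €825,000 passes to the siblings and their issue.
Counting each half-blood sibling's line as half a unit, there are 5/2 units in €825,000, so one unit is €330,000. Whole-blood lines (Ione and Yusuf) take €330,000 each; half-blood lines (Ottilie) take €165,000 each.
Yusuf's share (€330,000) is divided into 2 shares of €165,000: Wendel and Flora each take €165,000.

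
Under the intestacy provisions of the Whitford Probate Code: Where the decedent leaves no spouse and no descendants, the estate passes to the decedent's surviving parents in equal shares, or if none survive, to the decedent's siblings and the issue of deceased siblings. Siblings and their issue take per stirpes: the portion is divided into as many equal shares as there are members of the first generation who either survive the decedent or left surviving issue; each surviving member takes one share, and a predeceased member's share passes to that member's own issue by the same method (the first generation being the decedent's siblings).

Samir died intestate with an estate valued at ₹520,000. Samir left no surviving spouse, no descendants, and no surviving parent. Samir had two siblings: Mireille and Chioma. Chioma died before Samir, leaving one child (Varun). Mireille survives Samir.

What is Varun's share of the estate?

Varun receives ₹260,000.

The entire ₹520,000 passes to the siblings and their issue.
That amount (₹520,000) is divided into 2 shares of ₹260,000: Mireille takes ₹260,000; Chioma's ₹260,000 share passes to Chioma's issue.
Chioma's share (₹260,000) passes entirely to Varun.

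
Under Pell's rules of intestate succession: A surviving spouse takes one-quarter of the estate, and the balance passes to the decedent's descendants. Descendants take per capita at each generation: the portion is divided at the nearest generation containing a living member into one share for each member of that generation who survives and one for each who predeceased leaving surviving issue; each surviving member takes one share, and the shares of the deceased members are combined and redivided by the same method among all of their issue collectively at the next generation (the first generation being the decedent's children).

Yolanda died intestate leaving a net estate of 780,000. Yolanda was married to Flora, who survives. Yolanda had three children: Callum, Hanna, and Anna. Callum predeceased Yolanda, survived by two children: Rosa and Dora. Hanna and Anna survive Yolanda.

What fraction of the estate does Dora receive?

Flora takes one-quarter of 780,000 = 195,000. The remaining 585,000 passes to the descendants.
The descendants' portion (585,000) is divided at the children's generation into 3 shares of 195,000. Hanna and Anna each take 195,000. The remaining share for the deceased Callum (195,000) is carried to the next generation.
That pool (195,000) is divided at the grandchildren's generation equally among Rosa and Dora: 97,500 each.

Dora receives 1/8 of the estate.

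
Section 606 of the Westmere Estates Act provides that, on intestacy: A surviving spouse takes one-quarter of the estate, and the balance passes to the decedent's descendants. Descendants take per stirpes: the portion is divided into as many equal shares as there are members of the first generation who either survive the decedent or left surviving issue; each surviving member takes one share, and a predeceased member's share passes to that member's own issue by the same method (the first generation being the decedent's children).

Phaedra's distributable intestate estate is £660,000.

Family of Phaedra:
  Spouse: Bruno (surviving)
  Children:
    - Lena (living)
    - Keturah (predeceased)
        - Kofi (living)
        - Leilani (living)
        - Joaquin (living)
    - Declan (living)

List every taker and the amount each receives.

Bruno takes one-quarter of £660,000 = £165,000. The remaining £495,000 passes to the descendants.
The descendants' portion (£495,000) is divided into 3 shares of £165,000: Lena and Declan each take £165,000; Keturah's £165,000 share passes to Keturah's issue.
Keturah's share (£165,000) is divided into 3 shares of £55,000: Kofi, Leilani, and Joaquin each take £55,000.

Bruno: £165,000; Lena: £165,000; Kofi: £55,000; Leilani: £55,000; Joaquin: £55,000; Declan: £165,000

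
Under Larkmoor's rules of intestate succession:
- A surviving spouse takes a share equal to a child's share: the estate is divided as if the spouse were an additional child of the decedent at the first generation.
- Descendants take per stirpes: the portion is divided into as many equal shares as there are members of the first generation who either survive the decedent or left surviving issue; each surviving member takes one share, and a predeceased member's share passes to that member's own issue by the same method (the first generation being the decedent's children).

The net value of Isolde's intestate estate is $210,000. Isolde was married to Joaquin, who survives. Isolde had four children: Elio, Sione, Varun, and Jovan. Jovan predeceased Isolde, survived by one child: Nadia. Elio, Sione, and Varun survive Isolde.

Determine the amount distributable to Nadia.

The spouse counts as an additional share at the children's level, so there are 5 primary shares of $42,000. Joaquin takes one such share ($42,000).
The children's combined portion ($168,000) is divided into 4 shares of $42,000: Elio, Sione, and Varun each take $42,000; Jovan's $42,000 share passes to Jovan's issue.
Jovan's share ($42,000) passes entirely to Nadia.

Nadia receives $42,000.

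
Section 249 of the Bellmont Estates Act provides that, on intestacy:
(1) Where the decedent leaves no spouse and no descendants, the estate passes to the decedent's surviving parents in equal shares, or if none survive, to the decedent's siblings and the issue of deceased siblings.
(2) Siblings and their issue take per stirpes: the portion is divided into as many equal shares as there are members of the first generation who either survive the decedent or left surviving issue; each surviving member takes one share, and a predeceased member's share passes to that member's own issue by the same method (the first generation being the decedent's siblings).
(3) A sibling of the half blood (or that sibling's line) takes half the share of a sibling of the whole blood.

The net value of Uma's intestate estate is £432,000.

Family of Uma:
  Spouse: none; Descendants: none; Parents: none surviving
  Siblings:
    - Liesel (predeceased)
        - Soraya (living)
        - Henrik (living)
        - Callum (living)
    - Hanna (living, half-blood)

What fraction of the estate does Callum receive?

The entire £432,000 passes to the siblings and their issue.
Counting each half-blood sibling's line as half a unit, there are 3/2 units in £432,000, so one unit is £288,000. Whole-blood lines (Liesel) take £288,000 each; half-blood lines (Hanna) take £144,000 each.
Liesel's share (£288,000) is divided into 3 shares of £96,000: Soraya, Henrik, and Callum each take £96,000.

Callum receives 2/9 of the estate.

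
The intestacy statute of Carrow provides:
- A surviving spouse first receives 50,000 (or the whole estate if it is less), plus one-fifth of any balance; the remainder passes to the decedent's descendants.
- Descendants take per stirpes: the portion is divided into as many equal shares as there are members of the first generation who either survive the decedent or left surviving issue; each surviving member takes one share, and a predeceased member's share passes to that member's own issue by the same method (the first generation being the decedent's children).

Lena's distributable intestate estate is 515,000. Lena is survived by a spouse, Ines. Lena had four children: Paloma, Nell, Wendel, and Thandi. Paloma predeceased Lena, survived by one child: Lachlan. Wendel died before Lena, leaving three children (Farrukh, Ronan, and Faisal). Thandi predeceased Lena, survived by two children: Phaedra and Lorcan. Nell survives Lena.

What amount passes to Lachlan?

Ines first takes 50,000, leaving a balance of 465,000. Ines then takes one-fifth of the balance (93,000), for a total of 143,000. The remaining 372,000 passes to the descendants.
The descendants' portion (372,000) is divided into 4 shares of 93,000: Nell takes 93,000; Paloma's 93,000 share passes to Paloma's issue; Wendel's 93,000 share passes to Wendel's issue; Thandi's 93,000 share passes to Thandi's issue.
Paloma's share (93,000) passes entirely to Lachlan.
Wendel's share (93,000) is divided into 3 shares of 31,000: Farrukh, Ronan, and Faisal each take 31,000.
Thandi's share (93,000) is divided into 2 shares of 46,500: Phaedra and Lorcan each take 46,500.

Lachlan receives 93,000.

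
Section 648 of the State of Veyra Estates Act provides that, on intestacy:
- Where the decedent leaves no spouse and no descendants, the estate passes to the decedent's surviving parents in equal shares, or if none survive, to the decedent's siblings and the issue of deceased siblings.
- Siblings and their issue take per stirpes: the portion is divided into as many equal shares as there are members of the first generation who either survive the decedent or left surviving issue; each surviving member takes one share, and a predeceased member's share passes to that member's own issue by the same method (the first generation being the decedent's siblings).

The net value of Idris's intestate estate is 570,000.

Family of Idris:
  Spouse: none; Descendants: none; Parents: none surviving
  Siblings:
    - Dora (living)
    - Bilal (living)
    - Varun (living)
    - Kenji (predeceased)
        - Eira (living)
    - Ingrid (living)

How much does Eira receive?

Eira receives 114,000.

The entire 570,000 passes to the siblings and their issue.
That amount (570,000) is divided into 5 shares of 114,000: Dora, Bilal, Varun, and Ingrid each take 114,000; Kenji's 114,000 share passes to Kenji's issue.
Kenji's share (114,000) passes entirely to Eira.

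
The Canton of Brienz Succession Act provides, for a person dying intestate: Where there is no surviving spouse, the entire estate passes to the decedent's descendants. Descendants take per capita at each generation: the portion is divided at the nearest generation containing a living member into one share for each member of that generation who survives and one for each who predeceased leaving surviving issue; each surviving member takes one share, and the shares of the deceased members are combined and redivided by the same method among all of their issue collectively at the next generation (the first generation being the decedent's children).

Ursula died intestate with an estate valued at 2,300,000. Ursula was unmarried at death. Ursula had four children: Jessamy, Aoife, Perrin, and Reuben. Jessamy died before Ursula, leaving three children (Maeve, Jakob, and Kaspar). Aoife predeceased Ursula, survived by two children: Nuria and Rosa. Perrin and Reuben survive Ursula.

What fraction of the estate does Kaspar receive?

Kaspar receives 1/10 of the estate.

The entire 2,300,000 passes to the descendants.
That amount (2,300,000) is divided at the children's generation into 4 shares of 575,000. Perrin and Reuben each take 575,000. The 2 shares of the deceased (Jessamy and Aoife) are combined into a pool of 1,150,000.
That pool (1,150,000) is divided at the grandchildren's generation equally among Maeve, Jakob, Kaspar, Nuria, and Rosa: 230,000 each.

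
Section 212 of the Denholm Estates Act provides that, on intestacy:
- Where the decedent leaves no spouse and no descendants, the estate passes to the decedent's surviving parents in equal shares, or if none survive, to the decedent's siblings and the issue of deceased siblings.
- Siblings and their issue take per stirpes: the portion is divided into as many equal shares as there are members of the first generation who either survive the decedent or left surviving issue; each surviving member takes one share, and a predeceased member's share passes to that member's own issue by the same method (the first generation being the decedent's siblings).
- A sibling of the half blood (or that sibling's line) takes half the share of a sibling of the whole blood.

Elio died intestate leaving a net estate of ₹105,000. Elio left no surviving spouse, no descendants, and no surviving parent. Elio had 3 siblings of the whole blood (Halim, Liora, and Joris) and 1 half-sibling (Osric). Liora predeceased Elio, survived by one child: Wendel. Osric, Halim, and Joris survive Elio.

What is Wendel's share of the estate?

The entire ₹105,000 passes to the siblings and their issue.
Counting each half-blood sibling's line as half a unit, there are 7/2 units in ₹105,000, so one unit is ₹30,000. Whole-blood lines (Halim, Liora, and Joris) take ₹30,000 each; half-blood lines (Osric) take ₹15,000 each.
Liora's share (₹30,000) passes entirely to Wendel.

Wendel receives ₹30,000.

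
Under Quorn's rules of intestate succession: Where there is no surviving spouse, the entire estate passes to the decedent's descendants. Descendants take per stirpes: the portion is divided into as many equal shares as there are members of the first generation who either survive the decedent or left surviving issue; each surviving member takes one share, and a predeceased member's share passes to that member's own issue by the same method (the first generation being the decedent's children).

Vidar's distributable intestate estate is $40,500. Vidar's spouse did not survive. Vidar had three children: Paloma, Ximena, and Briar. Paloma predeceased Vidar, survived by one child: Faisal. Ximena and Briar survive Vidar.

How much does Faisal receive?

The entire $40,500 passes to the descendants.
That amount ($40,500) is divided into 3 shares of $13,500: Ximena and Briar each take $13,500; Paloma's $13,500 share passes to Paloma's issue.
Paloma's share ($13,500) passes entirely to Faisal.

Faisal receives $13,500.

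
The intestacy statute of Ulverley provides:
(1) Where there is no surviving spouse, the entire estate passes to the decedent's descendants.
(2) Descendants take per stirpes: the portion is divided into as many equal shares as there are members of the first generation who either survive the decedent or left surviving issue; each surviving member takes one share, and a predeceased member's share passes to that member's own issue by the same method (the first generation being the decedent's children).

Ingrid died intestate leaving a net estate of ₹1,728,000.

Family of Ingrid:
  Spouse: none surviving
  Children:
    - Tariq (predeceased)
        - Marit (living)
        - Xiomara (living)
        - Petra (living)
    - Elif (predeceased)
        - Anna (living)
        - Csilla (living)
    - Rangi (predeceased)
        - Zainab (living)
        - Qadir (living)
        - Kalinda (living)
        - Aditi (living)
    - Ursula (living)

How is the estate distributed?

The entire ₹1,728,000 passes to the descendants.
That amount (₹1,728,000) is divided into 4 shares of ₹432,000: Ursula takes ₹432,000; Tariq's ₹432,000 share passes to Tariq's issue; Elif's ₹432,000 share passes to Elif's issue; Rangi's ₹432,000 share passes to Rangi's issue.
Tariq's share (₹432,000) is divided into 3 shares of ₹144,000: Marit, Xiomara, and Petra each take ₹144,000.
Elif's share (₹432,000) is divided into 2 shares of ₹216,000: Anna and Csilla each take ₹216,000.
Rangi's share (₹432,000) is divided into 4 shares of ₹108,000: Zainab, Qadir, Kalinda, and Aditi each take ₹108,000.

Marit: ₹144,000; Xiomara: ₹144,000; Petra: ₹144,000; Anna: ₹216,000; Csilla: ₹216,000; Zainab: ₹108,000; Qadir: ₹108,000; Kalinda: ₹108,000; Aditi: ₹108,000; Ursula: ₹432,000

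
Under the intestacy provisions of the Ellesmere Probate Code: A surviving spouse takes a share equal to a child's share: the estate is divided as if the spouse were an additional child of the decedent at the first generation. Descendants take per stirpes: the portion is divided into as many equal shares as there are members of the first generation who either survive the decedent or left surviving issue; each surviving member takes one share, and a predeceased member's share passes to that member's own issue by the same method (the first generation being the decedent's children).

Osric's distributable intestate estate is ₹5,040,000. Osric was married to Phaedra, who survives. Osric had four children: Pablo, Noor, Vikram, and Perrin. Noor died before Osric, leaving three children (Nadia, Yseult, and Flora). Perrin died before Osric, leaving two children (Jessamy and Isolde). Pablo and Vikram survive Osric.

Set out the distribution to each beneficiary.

Phaedra: ₹1,008,000; Pablo: ₹1,008,000; Nadia: ₹336,000; Yseult: ₹336,000; Flora: ₹336,000; Vikram: ₹1,008,000; Jessamy: ₹504,000; Isolde: ₹504,000

The spouse counts as an additional share at the children's level, so there are 5 primary shares of ₹1,008,000. Phaedra takes one such share (₹1,008,000).
The children's combined portion (₹4,032,000) is divided into 4 shares of ₹1,008,000: Pablo and Vikram each take ₹1,008,000; Noor's ₹1,008,000 share passes to Noor's issue; Perrin's ₹1,008,000 share passes to Perrin's issue.
Noor's share (₹1,008,000) is divided into 3 shares of ₹336,000: Nadia, Yseult, and Flora each take ₹336,000.
Perrin's share (₹1,008,000) is divided into 2 shares of ₹504,000: Jessamy and Isolde each take ₹504,000.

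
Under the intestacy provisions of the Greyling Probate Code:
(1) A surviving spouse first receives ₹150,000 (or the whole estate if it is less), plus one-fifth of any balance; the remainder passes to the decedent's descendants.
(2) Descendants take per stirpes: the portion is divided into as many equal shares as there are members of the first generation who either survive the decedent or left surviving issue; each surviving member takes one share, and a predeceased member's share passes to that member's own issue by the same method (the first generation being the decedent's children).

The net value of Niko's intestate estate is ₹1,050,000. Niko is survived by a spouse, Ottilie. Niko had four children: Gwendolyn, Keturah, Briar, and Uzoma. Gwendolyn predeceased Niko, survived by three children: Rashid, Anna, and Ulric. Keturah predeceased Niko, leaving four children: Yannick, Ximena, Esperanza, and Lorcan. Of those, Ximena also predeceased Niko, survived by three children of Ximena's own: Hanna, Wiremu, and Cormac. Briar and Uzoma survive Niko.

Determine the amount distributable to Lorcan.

Ottilie first takes ₹150,000, leaving a balance of ₹900,000. Ottilie then takes one-fifth of the balance (₹180,000), for a total of ₹330,000. The remaining ₹720,000 passes to the descendants.
The descendants' portion (₹720,000) is divided into 4 shares of ₹180,000: Briar and Uzoma each take ₹180,000; Gwendolyn's ₹180,000 share passes to Gwendolyn's issue; Keturah's ₹180,000 share passes to Keturah's issue.
Gwendolyn's share (₹180,000) is divided into 3 shares of ₹60,000: Rashid, Anna, and Ulric each take ₹60,000.
Keturah's share (₹180,000) is divided into 4 shares of ₹45,000: Yannick, Esperanza, and Lorcan each take ₹45,000; Ximena's ₹45,000 share passes to Ximena's issue.
Ximena's share (₹45,000) is divided into 3 shares of ₹15,000: Hanna, Wiremu, and Cormac each take ₹15,000.

Lorcan receives ₹45,000.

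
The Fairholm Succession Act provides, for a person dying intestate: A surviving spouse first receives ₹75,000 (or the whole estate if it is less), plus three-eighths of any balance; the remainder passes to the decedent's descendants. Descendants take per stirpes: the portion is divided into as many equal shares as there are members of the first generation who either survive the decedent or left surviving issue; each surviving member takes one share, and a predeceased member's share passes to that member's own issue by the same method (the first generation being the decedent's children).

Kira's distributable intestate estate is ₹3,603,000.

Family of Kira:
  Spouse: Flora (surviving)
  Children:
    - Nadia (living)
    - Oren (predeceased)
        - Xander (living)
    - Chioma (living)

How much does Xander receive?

Flora first takes ₹75,000, leaving a balance of ₹3,528,000. Flora then takes three-eighths of the balance (₹1,323,000), for a total of ₹1,398,000. The remaining ₹2,205,000 passes to the descendants.
The descendants' portion (₹2,205,000) is divided into 3 shares of ₹735,000: Nadia and Chioma each take ₹735,000; Oren's ₹735,000 share passes to Oren's issue.
Oren's share (₹735,000) passes entirely to Xander.

Xander receives ₹735,000.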